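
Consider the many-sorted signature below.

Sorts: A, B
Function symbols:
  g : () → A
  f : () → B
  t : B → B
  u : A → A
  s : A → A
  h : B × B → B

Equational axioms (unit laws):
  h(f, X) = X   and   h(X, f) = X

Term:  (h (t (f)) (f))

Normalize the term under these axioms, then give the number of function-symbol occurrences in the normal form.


size = 2

1. (h (t (f)) (f))  →  (t (f))
normal form: (t (f))


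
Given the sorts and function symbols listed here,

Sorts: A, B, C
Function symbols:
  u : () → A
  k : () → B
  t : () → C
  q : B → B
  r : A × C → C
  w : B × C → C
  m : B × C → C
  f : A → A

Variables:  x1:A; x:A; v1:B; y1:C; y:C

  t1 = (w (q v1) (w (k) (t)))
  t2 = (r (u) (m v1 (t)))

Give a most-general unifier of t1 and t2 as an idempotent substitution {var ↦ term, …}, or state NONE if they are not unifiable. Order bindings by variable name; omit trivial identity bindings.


head clash or occurs-check failure — not unifiable

NONE (not unifiable)


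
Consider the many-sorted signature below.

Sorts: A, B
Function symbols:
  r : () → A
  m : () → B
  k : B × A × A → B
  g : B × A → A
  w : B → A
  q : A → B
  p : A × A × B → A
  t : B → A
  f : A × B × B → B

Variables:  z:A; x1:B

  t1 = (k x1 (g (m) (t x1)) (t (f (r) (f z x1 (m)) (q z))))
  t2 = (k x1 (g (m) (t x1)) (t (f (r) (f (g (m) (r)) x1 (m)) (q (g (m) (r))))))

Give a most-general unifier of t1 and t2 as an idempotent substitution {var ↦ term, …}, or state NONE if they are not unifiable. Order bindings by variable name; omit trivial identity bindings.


{z ↦ (g (m) (r))}


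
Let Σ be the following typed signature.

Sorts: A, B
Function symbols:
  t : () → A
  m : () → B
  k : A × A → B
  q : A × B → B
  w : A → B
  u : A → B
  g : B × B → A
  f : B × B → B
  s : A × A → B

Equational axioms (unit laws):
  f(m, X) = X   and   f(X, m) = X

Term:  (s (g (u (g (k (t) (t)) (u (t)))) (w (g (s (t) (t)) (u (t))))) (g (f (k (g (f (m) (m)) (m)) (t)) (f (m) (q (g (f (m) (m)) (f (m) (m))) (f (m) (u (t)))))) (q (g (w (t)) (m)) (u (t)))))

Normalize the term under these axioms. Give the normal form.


1. (s (g (u (g (k (t) (t)) (u (t)))) (w (g (s (t) (t)) (u (t))))) (g (f (k (g (f (m) (m)) (m)) (t)) (f (m) (q (g (f (m) (m)) (f (m) (m))) (f (m) (u (t)))))) (q (g (w (t)) (m)) (u (t)))))  →  (s (g (u (g (k (t) (t)) (u (t)))) (w (g (s (t) (t)) (u (t))))) (g (f (k (g (m) (m)) (t)) (f (m) (q (g (f (m) (m)) (f (m) (m))) (f (m) (u (t)))))) (q (g (w (t)) (m)) (u (t)))))
2. (s (g (u (g (k (t) (t)) (u (t)))) (w (g (s (t) (t)) (u (t))))) (g (f (k (g (m) (m)) (t)) (f (m) (q (g (f (m) (m)) (f (m) (m))) (f (m) (u (t)))))) (q (g (w (t)) (m)) (u (t)))))  →  (s (g (u (g (k (t) (t)) (u (t)))) (w (g (s (t) (t)) (u (t))))) (g (f (k (g (m) (m)) (t)) (q (g (f (m) (m)) (f (m) (m))) (f (m) (u (t))))) (q (g (w (t)) (m)) (u (t)))))
3. (s (g (u (g (k (t) (t)) (u (t)))) (w (g (s (t) (t)) (u (t))))) (g (f (k (g (m) (m)) (t)) (q (g (f (m) (m)) (f (m) (m))) (f (m) (u (t))))) (q (g (w (t)) (m)) (u (t)))))  →  (s (g (u (g (k (t) (t)) (u (t)))) (w (g (s (t) (t)) (u (t))))) (g (f (k (g (m) (m)) (t)) (q (g (m) (f (m) (m))) (f (m) (u (t))))) (q (g (w (t)) (m)) (u (t)))))
4. (s (g (u (g (k (t) (t)) (u (t)))) (w (g (s (t) (t)) (u (t))))) (g (f (k (g (m) (m)) (t)) (q (g (m) (f (m) (m))) (f (m) (u (t))))) (q (g (w (t)) (m)) (u (t)))))  →  (s (g (u (g (k (t) (t)) (u (t)))) (w (g (s (t) (t)) (u (t))))) (g (f (k (g (m) (m)) (t)) (q (g (m) (m)) (f (m) (u (t))))) (q (g (w (t)) (m)) (u (t)))))
5. (s (g (u (g (k (t) (t)) (u (t)))) (w (g (s (t) (t)) (u (t))))) (g (f (k (g (m) (m)) (t)) (q (g (m) (m)) (f (m) (u (t))))) (q (g (w (t)) (m)) (u (t)))))  →  (s (g (u (g (k (t) (t)) (u (t)))) (w (g (s (t) (t)) (u (t))))) (g (f (k (g (m) (m)) (t)) (q (g (m) (m)) (u (t)))) (q (g (w (t)) (m)) (u (t)))))

normal form = (s (g (u (g (k (t) (t)) (u (t)))) (w (g (s (t) (t)) (u (t))))) (g (f (k (g (m) (m)) (t)) (q (g (m) (m)) (u (t)))) (q (g (w (t)) (m)) (u (t)))))


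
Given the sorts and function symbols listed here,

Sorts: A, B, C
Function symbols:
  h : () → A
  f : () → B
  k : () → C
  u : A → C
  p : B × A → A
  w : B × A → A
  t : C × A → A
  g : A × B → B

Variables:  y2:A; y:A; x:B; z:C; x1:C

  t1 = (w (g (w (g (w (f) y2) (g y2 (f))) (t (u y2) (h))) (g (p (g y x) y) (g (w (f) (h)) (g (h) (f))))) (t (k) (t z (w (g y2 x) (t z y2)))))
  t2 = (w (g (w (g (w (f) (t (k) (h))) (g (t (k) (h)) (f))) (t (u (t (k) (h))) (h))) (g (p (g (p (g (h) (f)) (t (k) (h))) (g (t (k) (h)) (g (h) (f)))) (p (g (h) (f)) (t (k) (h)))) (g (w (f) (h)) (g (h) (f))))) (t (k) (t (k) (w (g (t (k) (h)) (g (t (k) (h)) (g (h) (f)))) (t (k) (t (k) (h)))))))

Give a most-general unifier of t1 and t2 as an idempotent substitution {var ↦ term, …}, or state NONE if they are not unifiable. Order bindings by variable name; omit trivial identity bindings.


{x ↦ (g (t (k) (h)) (g (h) (f))), y ↦ (p (g (h) (f)) (t (k) (h))), y2 ↦ (t (k) (h)), z ↦ (k)}


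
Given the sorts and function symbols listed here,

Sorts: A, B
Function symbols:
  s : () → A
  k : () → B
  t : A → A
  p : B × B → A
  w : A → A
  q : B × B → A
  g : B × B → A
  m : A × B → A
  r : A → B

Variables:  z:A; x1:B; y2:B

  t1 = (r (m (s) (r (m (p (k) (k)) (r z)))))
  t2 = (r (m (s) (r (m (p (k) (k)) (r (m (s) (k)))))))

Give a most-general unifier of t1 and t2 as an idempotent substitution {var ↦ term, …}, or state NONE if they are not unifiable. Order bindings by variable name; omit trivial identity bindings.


{z ↦ (m (s) (k))}


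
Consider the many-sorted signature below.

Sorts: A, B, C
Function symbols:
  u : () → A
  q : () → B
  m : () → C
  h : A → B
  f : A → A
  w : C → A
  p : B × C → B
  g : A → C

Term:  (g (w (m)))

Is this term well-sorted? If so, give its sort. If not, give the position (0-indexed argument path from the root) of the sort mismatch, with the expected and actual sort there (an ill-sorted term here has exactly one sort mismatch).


    (m) : C
  (w (m)) : A
(g (w (m))) : C

well-sorted; sort = C


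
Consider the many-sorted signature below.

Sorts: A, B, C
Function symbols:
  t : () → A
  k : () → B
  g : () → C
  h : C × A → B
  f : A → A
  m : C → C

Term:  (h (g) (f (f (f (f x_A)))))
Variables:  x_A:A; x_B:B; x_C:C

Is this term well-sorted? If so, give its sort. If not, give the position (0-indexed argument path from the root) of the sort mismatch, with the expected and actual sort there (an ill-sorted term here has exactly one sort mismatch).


well-sorted; sort = B

  (g) : C
          x_A : A
        (f x_A) : A
      (f (f x_A)) : A
    (f (f (f x_A))) : A
  (f (f (f (f x_A)))) : A
(h (g) (f (f (f (f x_A))))) : B


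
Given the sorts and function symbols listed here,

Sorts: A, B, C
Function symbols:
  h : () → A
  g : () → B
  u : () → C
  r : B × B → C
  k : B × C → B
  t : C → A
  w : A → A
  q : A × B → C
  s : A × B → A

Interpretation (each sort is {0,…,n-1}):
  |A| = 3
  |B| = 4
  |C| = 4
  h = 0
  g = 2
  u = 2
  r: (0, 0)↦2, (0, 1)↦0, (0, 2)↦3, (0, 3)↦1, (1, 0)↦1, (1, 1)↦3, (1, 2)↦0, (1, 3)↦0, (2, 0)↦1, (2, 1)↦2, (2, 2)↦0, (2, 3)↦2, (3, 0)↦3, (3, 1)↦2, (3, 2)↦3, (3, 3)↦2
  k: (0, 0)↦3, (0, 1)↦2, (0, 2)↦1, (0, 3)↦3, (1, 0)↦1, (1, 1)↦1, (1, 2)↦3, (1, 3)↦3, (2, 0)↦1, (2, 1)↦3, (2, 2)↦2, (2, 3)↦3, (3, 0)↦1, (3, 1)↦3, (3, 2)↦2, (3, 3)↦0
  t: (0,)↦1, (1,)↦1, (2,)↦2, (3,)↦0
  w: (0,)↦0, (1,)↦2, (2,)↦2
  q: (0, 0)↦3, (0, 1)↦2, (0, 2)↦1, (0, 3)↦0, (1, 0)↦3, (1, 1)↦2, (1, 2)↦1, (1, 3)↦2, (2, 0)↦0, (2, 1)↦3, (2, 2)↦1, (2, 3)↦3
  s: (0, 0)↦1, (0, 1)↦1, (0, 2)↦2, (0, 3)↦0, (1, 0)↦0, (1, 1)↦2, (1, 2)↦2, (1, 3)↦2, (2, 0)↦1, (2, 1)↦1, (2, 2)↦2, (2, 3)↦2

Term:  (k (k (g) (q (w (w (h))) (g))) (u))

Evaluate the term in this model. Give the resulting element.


value = 2

  g = 2
  h = 0
  (w (h)) = w(0,) = 0
  (w (w (h))) = w(0,) = 0
  g = 2
  (q (w (w (h))) (g)) = q(0, 2) = 1
  (k (g) (q (w (w (h))) (g))) = k(2, 1) = 3
  u = 2
  (k (k (g) (q (w (w (h))) (g))) (u)) = k(3, 2) = 2


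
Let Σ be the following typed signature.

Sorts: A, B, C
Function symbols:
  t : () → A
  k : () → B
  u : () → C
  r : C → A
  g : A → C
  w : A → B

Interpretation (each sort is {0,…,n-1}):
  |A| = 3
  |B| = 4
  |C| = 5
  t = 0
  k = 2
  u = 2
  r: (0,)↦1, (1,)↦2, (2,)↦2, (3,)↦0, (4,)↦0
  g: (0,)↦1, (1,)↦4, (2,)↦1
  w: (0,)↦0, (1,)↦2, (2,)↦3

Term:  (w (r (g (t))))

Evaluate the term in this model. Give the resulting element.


  t = 0
  (g (t)) = g(0,) = 1
  (r (g (t))) = r(1,) = 2
  (w (r (g (t)))) = w(2,) = 3

value = 3


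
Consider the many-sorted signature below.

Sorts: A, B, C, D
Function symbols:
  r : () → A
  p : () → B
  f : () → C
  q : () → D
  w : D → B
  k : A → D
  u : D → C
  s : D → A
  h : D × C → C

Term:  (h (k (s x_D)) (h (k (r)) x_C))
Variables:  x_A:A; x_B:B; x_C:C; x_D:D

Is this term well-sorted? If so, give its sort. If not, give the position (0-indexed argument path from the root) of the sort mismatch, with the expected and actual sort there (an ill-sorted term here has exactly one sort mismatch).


well-sorted; sort = C

      x_D : D
    (s x_D) : A
  (k (s x_D)) : D
      (r) : A
    (k (r)) : D
    x_C : C
  (h (k (r)) x_C) : C
(h (k (s x_D)) (h (k (r)) x_C)) : C


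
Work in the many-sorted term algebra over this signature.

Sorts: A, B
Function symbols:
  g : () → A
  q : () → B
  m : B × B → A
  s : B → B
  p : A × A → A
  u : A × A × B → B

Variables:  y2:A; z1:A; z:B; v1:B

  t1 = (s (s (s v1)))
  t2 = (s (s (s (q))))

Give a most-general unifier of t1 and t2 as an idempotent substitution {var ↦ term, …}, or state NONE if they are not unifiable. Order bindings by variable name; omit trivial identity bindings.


{v1 ↦ (q)}


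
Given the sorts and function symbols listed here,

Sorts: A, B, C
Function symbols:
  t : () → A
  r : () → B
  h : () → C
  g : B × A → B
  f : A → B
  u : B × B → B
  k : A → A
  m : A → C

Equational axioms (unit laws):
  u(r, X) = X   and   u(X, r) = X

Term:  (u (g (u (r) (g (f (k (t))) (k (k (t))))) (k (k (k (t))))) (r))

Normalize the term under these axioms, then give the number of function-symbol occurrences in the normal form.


size = 12

1. (u (g (u (r) (g (f (k (t))) (k (k (t))))) (k (k (k (t))))) (r))  →  (g (u (r) (g (f (k (t))) (k (k (t))))) (k (k (k (t)))))
2. (g (u (r) (g (f (k (t))) (k (k (t))))) (k (k (k (t)))))  →  (g (g (f (k (t))) (k (k (t)))) (k (k (k (t)))))
normal form: (g (g (f (k (t))) (k (k (t)))) (k (k (k (t)))))


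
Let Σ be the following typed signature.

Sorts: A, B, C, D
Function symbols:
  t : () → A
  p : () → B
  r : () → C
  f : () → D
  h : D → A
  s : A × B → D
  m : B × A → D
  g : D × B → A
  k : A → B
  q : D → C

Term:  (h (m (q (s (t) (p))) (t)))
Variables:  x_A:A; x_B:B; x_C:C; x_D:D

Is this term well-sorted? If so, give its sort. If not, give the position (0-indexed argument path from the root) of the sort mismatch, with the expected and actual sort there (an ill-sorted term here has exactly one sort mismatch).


        (t) : A
        (p) : B
      (s (t) (p)) : D
    (q (s (t) (p))) : C
    (t) : A
  (m (q (s (t) (p))) (t)) : ✗ arg 0 at [0, 0] has sort C, expected B

ill-sorted at position [0, 0]: expected B, got C


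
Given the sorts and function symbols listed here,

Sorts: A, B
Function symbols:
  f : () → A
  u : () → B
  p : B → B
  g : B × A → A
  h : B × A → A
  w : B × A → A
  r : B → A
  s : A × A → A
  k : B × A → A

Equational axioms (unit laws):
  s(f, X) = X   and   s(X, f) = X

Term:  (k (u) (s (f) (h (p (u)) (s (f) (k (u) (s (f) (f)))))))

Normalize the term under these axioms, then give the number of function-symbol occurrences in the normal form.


size = 8

1. (k (u) (s (f) (h (p (u)) (s (f) (k (u) (s (f) (f)))))))  →  (k (u) (h (p (u)) (s (f) (k (u) (s (f) (f))))))
2. (k (u) (h (p (u)) (s (f) (k (u) (s (f) (f))))))  →  (k (u) (h (p (u)) (k (u) (s (f) (f)))))
3. (k (u) (h (p (u)) (k (u) (s (f) (f)))))  →  (k (u) (h (p (u)) (k (u) (f))))
normal form: (k (u) (h (p (u)) (k (u) (f))))


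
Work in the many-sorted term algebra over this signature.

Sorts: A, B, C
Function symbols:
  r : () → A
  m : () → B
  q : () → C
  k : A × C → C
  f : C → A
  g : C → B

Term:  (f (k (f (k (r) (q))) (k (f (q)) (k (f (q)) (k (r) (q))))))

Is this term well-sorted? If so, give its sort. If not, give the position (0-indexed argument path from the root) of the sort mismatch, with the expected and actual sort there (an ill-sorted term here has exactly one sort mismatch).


well-sorted; sort = A

        (r) : A
        (q) : C
      (k (r) (q)) : C
    (f (k (r) (q))) : A
        (q) : C
      (f (q)) : A
          (q) : C
        (f (q)) : A
          (r) : A
          (q) : C
        (k (r) (q)) : C
      (k (f (q)) (k (r) (q))) : C
    (k (f (q)) (k (f (q)) (k (r) (q)))) : C
  (k (f (k (r) (q))) (k (f (q)) (k (f (q)) (k (r) (q))))) : C
(f (k (f (k (r) (q))) (k (f (q)) (k (f (q)) (k (r) (q)))))) : A


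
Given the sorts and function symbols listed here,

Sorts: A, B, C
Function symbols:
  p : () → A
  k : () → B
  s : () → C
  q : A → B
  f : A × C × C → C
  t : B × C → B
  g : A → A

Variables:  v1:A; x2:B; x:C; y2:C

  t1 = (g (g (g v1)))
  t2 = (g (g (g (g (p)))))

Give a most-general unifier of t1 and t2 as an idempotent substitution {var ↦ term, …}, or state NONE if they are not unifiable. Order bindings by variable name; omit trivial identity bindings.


{v1 ↦ (g (p))}


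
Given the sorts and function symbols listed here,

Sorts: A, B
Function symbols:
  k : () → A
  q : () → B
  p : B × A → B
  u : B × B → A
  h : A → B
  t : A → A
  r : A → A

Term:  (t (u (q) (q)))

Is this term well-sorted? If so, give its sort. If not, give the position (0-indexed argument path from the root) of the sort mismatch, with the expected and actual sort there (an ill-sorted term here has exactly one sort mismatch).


    (q) : B
    (q) : B
  (u (q) (q)) : A
(t (u (q) (q))) : A

well-sorted; sort = A


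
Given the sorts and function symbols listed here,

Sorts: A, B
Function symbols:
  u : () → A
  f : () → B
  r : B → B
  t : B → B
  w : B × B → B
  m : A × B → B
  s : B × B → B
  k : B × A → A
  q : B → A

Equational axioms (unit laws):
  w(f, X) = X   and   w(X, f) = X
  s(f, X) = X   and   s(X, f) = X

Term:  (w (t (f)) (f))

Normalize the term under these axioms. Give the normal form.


normal form = (t (f))

1. (w (t (f)) (f))  →  (t (f))


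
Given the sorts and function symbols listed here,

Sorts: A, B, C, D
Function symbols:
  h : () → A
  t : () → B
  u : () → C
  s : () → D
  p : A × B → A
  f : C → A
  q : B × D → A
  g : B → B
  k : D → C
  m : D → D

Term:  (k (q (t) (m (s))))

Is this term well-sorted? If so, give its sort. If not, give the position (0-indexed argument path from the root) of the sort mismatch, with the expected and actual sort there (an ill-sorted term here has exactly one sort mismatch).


    (t) : B
      (s) : D
    (m (s)) : D
  (q (t) (m (s))) : A
(k (q (t) (m (s)))) : ✗ arg 0 at [0] has sort A, expected D

ill-sorted at position [0]: expected D, got A


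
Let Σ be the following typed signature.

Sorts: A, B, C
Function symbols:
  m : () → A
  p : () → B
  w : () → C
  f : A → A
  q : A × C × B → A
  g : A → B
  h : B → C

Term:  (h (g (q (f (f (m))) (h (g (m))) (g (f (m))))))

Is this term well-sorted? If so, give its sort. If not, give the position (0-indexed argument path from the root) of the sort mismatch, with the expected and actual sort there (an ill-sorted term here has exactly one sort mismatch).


well-sorted; sort = C

          (m) : A
        (f (m)) : A
      (f (f (m))) : A
          (m) : A
        (g (m)) : B
      (h (g (m))) : C
          (m) : A
        (f (m)) : A
      (g (f (m))) : B
    (q (f (f (m))) (h (g (m))) (g (f (m)))) : A
  (g (q (f (f (m))) (h (g (m))) (g (f (m))))) : B
(h (g (q (f (f (m))) (h (g (m))) (g (f (m)))))) : C


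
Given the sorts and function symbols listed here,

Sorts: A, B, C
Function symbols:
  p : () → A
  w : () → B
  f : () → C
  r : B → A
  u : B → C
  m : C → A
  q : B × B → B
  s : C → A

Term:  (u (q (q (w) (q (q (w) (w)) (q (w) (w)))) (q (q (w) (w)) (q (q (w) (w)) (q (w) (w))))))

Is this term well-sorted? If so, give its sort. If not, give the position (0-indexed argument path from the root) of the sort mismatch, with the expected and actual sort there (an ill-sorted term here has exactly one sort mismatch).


      (w) : B
          (w) : B
          (w) : B
        (q (w) (w)) : B
          (w) : B
          (w) : B
        (q (w) (w)) : B
      (q (q (w) (w)) (q (w) (w))) : B
    (q (w) (q (q (w) (w)) (q (w) (w)))) : B
        (w) : B
        (w) : B
      (q (w) (w)) : B
          (w) : B
          (w) : B
        (q (w) (w)) : B
          (w) : B
          (w) : B
        (q (w) (w)) : B
      (q (q (w) (w)) (q (w) (w))) : B
    (q (q (w) (w)) (q (q (w) (w)) (q (w) (w)))) : B
  (q (q (w) (q (q (w) (w)) (q (w) (w)))) (q (q (w) (w)) (q (q (w) (w)) (q (w) (w))))) : B
(u (q (q (w) (q (q (w) (w)) (q (w) (w)))) (q (q (w) (w)) (q (q (w) (w)) (q (w) (w)))))) : C

well-sorted; sort = C


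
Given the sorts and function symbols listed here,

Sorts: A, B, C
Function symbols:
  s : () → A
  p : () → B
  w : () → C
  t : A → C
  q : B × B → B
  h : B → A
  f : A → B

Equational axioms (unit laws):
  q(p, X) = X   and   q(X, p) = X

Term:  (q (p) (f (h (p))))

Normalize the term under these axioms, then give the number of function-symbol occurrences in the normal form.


size = 3

1. (q (p) (f (h (p))))  →  (f (h (p)))
normal form: (f (h (p)))


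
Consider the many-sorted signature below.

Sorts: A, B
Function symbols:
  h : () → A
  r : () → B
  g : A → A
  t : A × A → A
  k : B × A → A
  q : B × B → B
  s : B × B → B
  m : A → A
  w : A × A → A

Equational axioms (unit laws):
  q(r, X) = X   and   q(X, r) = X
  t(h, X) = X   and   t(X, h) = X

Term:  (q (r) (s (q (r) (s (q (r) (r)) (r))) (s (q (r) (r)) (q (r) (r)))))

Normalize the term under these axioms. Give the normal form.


1. (q (r) (s (q (r) (s (q (r) (r)) (r))) (s (q (r) (r)) (q (r) (r)))))  →  (s (q (r) (s (q (r) (r)) (r))) (s (q (r) (r)) (q (r) (r))))
2. (s (q (r) (s (q (r) (r)) (r))) (s (q (r) (r)) (q (r) (r))))  →  (s (s (q (r) (r)) (r)) (s (q (r) (r)) (q (r) (r))))
3. (s (s (q (r) (r)) (r)) (s (q (r) (r)) (q (r) (r))))  →  (s (s (r) (r)) (s (q (r) (r)) (q (r) (r))))
4. (s (s (r) (r)) (s (q (r) (r)) (q (r) (r))))  →  (s (s (r) (r)) (s (r) (q (r) (r))))
5. (s (s (r) (r)) (s (r) (q (r) (r))))  →  (s (s (r) (r)) (s (r) (r)))

normal form = (s (s (r) (r)) (s (r) (r)))


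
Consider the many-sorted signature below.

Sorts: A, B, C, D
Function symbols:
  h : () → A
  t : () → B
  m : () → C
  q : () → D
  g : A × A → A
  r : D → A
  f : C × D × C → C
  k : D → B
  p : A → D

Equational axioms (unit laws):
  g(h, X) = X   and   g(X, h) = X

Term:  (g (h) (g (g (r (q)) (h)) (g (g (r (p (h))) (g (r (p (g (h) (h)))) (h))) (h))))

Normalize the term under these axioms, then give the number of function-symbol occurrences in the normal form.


size = 10

1. (g (h) (g (g (r (q)) (h)) (g (g (r (p (h))) (g (r (p (g (h) (h)))) (h))) (h))))  →  (g (g (r (q)) (h)) (g (g (r (p (h))) (g (r (p (g (h) (h)))) (h))) (h)))
2. (g (g (r (q)) (h)) (g (g (r (p (h))) (g (r (p (g (h) (h)))) (h))) (h)))  →  (g (r (q)) (g (g (r (p (h))) (g (r (p (g (h) (h)))) (h))) (h)))
3. (g (r (q)) (g (g (r (p (h))) (g (r (p (g (h) (h)))) (h))) (h)))  →  (g (r (q)) (g (r (p (h))) (g (r (p (g (h) (h)))) (h))))
4. (g (r (q)) (g (r (p (h))) (g (r (p (g (h) (h)))) (h))))  →  (g (r (q)) (g (r (p (h))) (r (p (g (h) (h))))))
5. (g (r (q)) (g (r (p (h))) (r (p (g (h) (h))))))  →  (g (r (q)) (g (r (p (h))) (r (p (h)))))
normal form: (g (r (q)) (g (r (p (h))) (r (p (h)))))


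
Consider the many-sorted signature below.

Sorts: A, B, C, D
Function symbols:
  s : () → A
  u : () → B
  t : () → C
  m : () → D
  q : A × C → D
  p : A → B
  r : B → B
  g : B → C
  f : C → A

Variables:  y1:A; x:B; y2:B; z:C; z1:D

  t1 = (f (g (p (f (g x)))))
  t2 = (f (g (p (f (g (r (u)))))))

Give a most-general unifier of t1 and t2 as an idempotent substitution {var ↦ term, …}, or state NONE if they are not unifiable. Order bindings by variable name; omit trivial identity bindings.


{x ↦ (r (u))}


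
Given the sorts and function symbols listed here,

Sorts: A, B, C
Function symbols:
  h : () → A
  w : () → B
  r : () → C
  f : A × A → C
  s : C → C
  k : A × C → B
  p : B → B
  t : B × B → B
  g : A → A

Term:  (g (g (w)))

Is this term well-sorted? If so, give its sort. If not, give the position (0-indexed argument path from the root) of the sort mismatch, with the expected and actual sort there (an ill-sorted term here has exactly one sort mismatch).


    (w) : B
  (g (w)) : ✗ arg 0 at [0, 0] has sort B, expected A

ill-sorted at position [0, 0]: expected A, got B


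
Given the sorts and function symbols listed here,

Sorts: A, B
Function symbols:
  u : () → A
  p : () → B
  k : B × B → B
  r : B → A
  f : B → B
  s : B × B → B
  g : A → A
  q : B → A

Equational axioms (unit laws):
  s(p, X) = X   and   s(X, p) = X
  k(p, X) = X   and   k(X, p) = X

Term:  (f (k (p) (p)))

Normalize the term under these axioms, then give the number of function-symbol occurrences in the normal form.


1. (f (k (p) (p)))  →  (f (p))
normal form: (f (p))

size = 2


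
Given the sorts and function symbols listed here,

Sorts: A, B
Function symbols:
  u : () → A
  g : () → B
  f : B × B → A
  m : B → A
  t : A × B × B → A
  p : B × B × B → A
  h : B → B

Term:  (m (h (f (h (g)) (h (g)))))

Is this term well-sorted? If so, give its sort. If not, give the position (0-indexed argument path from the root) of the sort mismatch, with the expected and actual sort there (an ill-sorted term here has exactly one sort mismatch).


        (g) : B
      (h (g)) : B
        (g) : B
      (h (g)) : B
    (f (h (g)) (h (g))) : A
  (h (f (h (g)) (h (g)))) : ✗ arg 0 at [0, 0] has sort A, expected B

ill-sorted at position [0, 0]: expected B, got A


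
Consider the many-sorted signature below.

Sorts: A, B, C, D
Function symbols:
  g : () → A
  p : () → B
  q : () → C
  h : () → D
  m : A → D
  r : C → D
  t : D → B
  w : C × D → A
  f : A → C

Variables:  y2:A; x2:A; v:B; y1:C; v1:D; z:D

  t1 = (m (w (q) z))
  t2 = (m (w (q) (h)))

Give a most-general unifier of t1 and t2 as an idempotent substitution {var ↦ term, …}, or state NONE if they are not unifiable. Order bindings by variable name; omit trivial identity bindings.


{z ↦ (h)}


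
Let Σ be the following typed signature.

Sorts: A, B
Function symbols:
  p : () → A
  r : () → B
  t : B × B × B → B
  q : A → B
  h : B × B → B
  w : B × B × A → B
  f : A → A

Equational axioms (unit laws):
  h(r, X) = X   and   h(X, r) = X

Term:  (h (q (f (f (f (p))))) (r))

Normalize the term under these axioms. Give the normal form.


normal form = (q (f (f (f (p)))))

1. (h (q (f (f (f (p))))) (r))  →  (q (f (f (f (p)))))


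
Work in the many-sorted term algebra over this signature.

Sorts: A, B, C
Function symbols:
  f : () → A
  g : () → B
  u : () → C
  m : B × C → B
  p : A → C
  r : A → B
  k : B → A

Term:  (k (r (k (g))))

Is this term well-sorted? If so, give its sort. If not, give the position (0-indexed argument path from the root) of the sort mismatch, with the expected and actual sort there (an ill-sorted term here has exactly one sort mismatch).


well-sorted; sort = A

      (g) : B
    (k (g)) : A
  (r (k (g))) : B
(k (r (k (g)))) : A


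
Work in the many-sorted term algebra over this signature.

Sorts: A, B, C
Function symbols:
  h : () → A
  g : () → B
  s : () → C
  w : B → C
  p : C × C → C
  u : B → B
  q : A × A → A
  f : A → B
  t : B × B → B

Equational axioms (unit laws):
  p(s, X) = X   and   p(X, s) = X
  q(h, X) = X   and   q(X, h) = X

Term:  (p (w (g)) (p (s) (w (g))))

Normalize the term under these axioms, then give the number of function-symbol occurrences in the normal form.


size = 5

1. (p (w (g)) (p (s) (w (g))))  →  (p (w (g)) (w (g)))
normal form: (p (w (g)) (w (g)))


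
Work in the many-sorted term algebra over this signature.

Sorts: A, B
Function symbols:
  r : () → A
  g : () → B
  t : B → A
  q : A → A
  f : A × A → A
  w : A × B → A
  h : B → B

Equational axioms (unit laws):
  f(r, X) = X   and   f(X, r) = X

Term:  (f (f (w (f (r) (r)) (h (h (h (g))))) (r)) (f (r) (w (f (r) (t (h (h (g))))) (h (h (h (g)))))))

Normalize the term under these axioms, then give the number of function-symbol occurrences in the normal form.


size = 16

1. (f (f (w (f (r) (r)) (h (h (h (g))))) (r)) (f (r) (w (f (r) (t (h (h (g))))) (h (h (h (g)))))))  →  (f (w (f (r) (r)) (h (h (h (g))))) (f (r) (w (f (r) (t (h (h (g))))) (h (h (h (g)))))))
2. (f (w (f (r) (r)) (h (h (h (g))))) (f (r) (w (f (r) (t (h (h (g))))) (h (h (h (g)))))))  →  (f (w (r) (h (h (h (g))))) (f (r) (w (f (r) (t (h (h (g))))) (h (h (h (g)))))))
3. (f (w (r) (h (h (h (g))))) (f (r) (w (f (r) (t (h (h (g))))) (h (h (h (g)))))))  →  (f (w (r) (h (h (h (g))))) (w (f (r) (t (h (h (g))))) (h (h (h (g))))))
4. (f (w (r) (h (h (h (g))))) (w (f (r) (t (h (h (g))))) (h (h (h (g))))))  →  (f (w (r) (h (h (h (g))))) (w (t (h (h (g)))) (h (h (h (g))))))
normal form: (f (w (r) (h (h (h (g))))) (w (t (h (h (g)))) (h (h (h (g))))))


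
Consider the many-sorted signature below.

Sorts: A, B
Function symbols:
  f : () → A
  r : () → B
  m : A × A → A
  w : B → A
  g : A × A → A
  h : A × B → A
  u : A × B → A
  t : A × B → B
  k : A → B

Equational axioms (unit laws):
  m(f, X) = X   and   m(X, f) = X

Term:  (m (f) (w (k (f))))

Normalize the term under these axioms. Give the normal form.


1. (m (f) (w (k (f))))  →  (w (k (f)))

normal form = (w (k (f)))


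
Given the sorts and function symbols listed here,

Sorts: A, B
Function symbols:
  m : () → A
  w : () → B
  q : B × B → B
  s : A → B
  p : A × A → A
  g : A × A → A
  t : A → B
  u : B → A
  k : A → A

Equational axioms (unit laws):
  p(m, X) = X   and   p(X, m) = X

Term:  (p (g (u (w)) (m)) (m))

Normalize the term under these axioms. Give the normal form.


1. (p (g (u (w)) (m)) (m))  →  (g (u (w)) (m))

normal form = (g (u (w)) (m))


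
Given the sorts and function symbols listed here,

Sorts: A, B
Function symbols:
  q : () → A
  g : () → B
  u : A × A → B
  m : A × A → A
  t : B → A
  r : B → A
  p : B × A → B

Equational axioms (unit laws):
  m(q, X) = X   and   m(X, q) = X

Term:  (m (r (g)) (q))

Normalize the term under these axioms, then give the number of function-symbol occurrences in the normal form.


1. (m (r (g)) (q))  →  (r (g))
normal form: (r (g))

size = 2


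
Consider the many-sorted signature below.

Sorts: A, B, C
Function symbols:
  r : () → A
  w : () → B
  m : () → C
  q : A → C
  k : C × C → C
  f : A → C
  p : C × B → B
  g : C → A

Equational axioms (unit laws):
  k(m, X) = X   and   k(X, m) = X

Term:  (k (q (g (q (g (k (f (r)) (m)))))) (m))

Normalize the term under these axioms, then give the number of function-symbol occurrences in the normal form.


1. (k (q (g (q (g (k (f (r)) (m)))))) (m))  →  (q (g (q (g (k (f (r)) (m))))))
2. (q (g (q (g (k (f (r)) (m))))))  →  (q (g (q (g (f (r))))))
normal form: (q (g (q (g (f (r))))))

size = 6


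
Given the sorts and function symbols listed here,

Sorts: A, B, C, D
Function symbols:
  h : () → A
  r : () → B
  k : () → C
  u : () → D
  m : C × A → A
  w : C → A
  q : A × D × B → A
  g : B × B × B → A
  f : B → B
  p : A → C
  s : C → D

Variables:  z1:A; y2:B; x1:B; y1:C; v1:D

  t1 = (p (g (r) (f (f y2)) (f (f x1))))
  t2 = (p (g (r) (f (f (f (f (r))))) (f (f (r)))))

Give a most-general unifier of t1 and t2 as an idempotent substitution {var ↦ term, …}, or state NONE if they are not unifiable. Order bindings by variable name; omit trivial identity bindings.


{x1 ↦ (r), y2 ↦ (f (f (r)))}


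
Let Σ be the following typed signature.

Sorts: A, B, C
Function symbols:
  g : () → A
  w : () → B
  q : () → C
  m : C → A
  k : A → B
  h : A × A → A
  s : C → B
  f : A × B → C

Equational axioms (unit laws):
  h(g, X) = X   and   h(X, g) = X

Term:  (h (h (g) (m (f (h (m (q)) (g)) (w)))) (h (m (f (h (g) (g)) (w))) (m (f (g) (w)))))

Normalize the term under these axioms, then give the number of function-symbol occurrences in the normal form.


size = 15

1. (h (h (g) (m (f (h (m (q)) (g)) (w)))) (h (m (f (h (g) (g)) (w))) (m (f (g) (w)))))  →  (h (m (f (h (m (q)) (g)) (w))) (h (m (f (h (g) (g)) (w))) (m (f (g) (w)))))
2. (h (m (f (h (m (q)) (g)) (w))) (h (m (f (h (g) (g)) (w))) (m (f (g) (w)))))  →  (h (m (f (m (q)) (w))) (h (m (f (h (g) (g)) (w))) (m (f (g) (w)))))
3. (h (m (f (m (q)) (w))) (h (m (f (h (g) (g)) (w))) (m (f (g) (w)))))  →  (h (m (f (m (q)) (w))) (h (m (f (g) (w))) (m (f (g) (w)))))
normal form: (h (m (f (m (q)) (w))) (h (m (f (g) (w))) (m (f (g) (w)))))


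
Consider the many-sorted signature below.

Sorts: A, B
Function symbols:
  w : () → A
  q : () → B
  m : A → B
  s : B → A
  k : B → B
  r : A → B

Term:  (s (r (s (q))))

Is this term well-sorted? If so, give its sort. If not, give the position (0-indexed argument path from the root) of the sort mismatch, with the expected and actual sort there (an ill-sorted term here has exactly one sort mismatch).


well-sorted; sort = A

      (q) : B
    (s (q)) : A
  (r (s (q))) : B
(s (r (s (q)))) : A


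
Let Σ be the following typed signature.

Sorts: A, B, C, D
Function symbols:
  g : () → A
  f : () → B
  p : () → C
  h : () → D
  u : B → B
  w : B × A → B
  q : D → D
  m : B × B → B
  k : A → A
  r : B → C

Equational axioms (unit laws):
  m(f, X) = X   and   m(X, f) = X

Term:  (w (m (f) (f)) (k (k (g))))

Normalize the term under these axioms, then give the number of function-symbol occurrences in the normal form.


size = 5

1. (w (m (f) (f)) (k (k (g))))  →  (w (f) (k (k (g))))
normal form: (w (f) (k (k (g))))


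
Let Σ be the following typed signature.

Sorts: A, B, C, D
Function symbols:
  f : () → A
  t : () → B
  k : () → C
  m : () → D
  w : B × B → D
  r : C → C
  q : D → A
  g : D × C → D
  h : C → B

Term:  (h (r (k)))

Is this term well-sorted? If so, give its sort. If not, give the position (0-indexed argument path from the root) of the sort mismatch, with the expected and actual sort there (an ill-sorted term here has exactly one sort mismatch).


well-sorted; sort = B

    (k) : C
  (r (k)) : C
(h (r (k))) : B


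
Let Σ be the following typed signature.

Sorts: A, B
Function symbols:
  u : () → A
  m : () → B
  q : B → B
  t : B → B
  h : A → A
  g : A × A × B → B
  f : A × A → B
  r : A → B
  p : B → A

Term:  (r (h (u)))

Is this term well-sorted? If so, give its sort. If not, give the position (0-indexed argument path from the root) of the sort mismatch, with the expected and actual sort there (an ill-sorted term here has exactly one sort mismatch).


    (u) : A
  (h (u)) : A
(r (h (u))) : B

well-sorted; sort = B


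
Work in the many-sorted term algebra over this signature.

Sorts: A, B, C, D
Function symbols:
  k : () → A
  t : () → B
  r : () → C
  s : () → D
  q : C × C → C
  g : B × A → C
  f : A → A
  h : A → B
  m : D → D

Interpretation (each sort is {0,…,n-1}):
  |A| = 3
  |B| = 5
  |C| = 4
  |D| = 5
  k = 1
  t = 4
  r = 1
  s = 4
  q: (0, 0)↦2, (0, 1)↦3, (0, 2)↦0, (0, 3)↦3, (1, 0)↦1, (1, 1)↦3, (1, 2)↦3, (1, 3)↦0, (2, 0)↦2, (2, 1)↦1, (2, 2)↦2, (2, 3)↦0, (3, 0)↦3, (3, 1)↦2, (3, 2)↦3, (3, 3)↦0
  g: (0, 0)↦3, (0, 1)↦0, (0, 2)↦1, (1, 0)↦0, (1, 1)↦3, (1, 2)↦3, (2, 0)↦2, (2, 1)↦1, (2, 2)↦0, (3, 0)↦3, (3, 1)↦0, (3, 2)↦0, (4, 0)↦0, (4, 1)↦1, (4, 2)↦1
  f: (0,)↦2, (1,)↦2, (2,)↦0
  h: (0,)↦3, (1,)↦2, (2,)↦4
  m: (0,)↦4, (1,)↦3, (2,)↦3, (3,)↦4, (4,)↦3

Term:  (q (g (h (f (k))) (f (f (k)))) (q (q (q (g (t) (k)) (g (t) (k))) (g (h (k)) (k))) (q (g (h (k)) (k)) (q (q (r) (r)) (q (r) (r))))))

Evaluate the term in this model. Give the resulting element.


value = 3

  k = 1
  (f (k)) = f(1,) = 2
  (h (f (k))) = h(2,) = 4
  k = 1
  (f (k)) = f(1,) = 2
  (f (f (k))) = f(2,) = 0
  (g (h (f (k))) (f (f (k)))) = g(4, 0) = 0
  t = 4
  k = 1
  (g (t) (k)) = g(4, 1) = 1
  t = 4
  k = 1
  (g (t) (k)) = g(4, 1) = 1
  (q (g (t) (k)) (g (t) (k))) = q(1, 1) = 3
  k = 1
  (h (k)) = h(1,) = 2
  k = 1
  (g (h (k)) (k)) = g(2, 1) = 1
  (q (q (g (t) (k)) (g (t) (k))) (g (h (k)) (k))) = q(3, 1) = 2
  k = 1
  (h (k)) = h(1,) = 2
  k = 1
  (g (h (k)) (k)) = g(2, 1) = 1
  r = 1
  r = 1
  (q (r) (r)) = q(1, 1) = 3
  r = 1
  r = 1
  (q (r) (r)) = q(1, 1) = 3
  (q (q (r) (r)) (q (r) (r))) = q(3, 3) = 0
  (q (g (h (k)) (k)) (q (q (r) (r)) (q (r) (r)))) = q(1, 0) = 1
  (q (q (q (g (t) (k)) (g (t) (k))) (g (h (k)) (k))) (q (g (h (k)) (k)) (q (q (r) (r)) (q (r) (r))))) = q(2, 1) = 1
  (q (g (h (f (k))) (f (f (k)))) (q (q (q (g (t) (k)) (g (t) (k))) (g (h (k)) (k))) (q (g (h (k)) (k)) (q (q (r) (r)) (q (r) (r)))))) = q(0, 1) = 3


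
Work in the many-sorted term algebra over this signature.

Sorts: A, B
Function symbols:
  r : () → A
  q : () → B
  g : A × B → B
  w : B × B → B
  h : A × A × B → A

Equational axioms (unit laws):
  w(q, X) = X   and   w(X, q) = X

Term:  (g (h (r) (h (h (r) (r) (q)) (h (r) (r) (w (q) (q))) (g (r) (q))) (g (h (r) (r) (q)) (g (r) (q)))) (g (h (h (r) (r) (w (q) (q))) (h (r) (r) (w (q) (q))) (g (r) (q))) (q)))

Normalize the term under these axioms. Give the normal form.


normal form = (g (h (r) (h (h (r) (r) (q)) (h (r) (r) (q)) (g (r) (q))) (g (h (r) (r) (q)) (g (r) (q)))) (g (h (h (r) (r) (q)) (h (r) (r) (q)) (g (r) (q))) (q)))

1. (g (h (r) (h (h (r) (r) (q)) (h (r) (r) (w (q) (q))) (g (r) (q))) (g (h (r) (r) (q)) (g (r) (q)))) (g (h (h (r) (r) (w (q) (q))) (h (r) (r) (w (q) (q))) (g (r) (q))) (q)))  →  (g (h (r) (h (h (r) (r) (q)) (h (r) (r) (q)) (g (r) (q))) (g (h (r) (r) (q)) (g (r) (q)))) (g (h (h (r) (r) (w (q) (q))) (h (r) (r) (w (q) (q))) (g (r) (q))) (q)))
2. (g (h (r) (h (h (r) (r) (q)) (h (r) (r) (q)) (g (r) (q))) (g (h (r) (r) (q)) (g (r) (q)))) (g (h (h (r) (r) (w (q) (q))) (h (r) (r) (w (q) (q))) (g (r) (q))) (q)))  →  (g (h (r) (h (h (r) (r) (q)) (h (r) (r) (q)) (g (r) (q))) (g (h (r) (r) (q)) (g (r) (q)))) (g (h (h (r) (r) (q)) (h (r) (r) (w (q) (q))) (g (r) (q))) (q)))
3. (g (h (r) (h (h (r) (r) (q)) (h (r) (r) (q)) (g (r) (q))) (g (h (r) (r) (q)) (g (r) (q)))) (g (h (h (r) (r) (q)) (h (r) (r) (w (q) (q))) (g (r) (q))) (q)))  →  (g (h (r) (h (h (r) (r) (q)) (h (r) (r) (q)) (g (r) (q))) (g (h (r) (r) (q)) (g (r) (q)))) (g (h (h (r) (r) (q)) (h (r) (r) (q)) (g (r) (q))) (q)))


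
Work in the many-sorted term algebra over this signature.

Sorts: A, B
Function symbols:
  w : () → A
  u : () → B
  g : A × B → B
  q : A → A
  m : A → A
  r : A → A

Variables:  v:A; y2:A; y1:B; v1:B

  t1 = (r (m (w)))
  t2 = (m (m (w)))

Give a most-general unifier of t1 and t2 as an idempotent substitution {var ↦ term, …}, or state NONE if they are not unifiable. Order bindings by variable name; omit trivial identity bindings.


head clash or occurs-check failure — not unifiable

NONE (not unifiable)


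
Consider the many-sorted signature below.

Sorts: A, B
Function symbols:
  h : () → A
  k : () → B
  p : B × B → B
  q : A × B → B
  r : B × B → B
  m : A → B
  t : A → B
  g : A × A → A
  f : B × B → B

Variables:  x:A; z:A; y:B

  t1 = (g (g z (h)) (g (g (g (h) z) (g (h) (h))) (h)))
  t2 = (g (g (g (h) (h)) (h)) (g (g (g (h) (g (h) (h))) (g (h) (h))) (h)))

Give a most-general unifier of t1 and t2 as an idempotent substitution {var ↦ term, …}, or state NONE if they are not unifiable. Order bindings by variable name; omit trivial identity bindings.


{z ↦ (g (h) (h))}


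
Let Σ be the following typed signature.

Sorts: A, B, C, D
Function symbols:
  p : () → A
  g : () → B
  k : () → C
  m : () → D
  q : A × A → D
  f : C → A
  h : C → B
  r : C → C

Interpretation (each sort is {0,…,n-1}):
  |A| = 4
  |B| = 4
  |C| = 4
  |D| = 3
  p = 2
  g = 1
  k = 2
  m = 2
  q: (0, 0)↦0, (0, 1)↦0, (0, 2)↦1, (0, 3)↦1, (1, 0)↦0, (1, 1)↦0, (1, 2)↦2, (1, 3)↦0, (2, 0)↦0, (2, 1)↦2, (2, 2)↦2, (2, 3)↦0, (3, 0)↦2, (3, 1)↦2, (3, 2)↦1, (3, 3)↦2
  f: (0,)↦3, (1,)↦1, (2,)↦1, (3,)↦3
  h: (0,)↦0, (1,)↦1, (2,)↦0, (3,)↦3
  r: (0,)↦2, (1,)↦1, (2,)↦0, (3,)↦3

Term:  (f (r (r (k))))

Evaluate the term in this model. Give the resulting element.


value = 1

  k = 2
  (r (k)) = r(2,) = 0
  (r (r (k))) = r(0,) = 2
  (f (r (r (k)))) = f(2,) = 1


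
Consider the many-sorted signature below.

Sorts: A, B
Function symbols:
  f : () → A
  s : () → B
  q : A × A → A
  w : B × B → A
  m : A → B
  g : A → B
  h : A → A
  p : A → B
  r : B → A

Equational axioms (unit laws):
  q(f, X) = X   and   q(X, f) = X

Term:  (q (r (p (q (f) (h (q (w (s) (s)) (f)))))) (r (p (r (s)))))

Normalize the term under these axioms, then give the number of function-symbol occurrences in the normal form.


size = 11

1. (q (r (p (q (f) (h (q (w (s) (s)) (f)))))) (r (p (r (s)))))  →  (q (r (p (h (q (w (s) (s)) (f))))) (r (p (r (s)))))
2. (q (r (p (h (q (w (s) (s)) (f))))) (r (p (r (s)))))  →  (q (r (p (h (w (s) (s))))) (r (p (r (s)))))
normal form: (q (r (p (h (w (s) (s))))) (r (p (r (s)))))


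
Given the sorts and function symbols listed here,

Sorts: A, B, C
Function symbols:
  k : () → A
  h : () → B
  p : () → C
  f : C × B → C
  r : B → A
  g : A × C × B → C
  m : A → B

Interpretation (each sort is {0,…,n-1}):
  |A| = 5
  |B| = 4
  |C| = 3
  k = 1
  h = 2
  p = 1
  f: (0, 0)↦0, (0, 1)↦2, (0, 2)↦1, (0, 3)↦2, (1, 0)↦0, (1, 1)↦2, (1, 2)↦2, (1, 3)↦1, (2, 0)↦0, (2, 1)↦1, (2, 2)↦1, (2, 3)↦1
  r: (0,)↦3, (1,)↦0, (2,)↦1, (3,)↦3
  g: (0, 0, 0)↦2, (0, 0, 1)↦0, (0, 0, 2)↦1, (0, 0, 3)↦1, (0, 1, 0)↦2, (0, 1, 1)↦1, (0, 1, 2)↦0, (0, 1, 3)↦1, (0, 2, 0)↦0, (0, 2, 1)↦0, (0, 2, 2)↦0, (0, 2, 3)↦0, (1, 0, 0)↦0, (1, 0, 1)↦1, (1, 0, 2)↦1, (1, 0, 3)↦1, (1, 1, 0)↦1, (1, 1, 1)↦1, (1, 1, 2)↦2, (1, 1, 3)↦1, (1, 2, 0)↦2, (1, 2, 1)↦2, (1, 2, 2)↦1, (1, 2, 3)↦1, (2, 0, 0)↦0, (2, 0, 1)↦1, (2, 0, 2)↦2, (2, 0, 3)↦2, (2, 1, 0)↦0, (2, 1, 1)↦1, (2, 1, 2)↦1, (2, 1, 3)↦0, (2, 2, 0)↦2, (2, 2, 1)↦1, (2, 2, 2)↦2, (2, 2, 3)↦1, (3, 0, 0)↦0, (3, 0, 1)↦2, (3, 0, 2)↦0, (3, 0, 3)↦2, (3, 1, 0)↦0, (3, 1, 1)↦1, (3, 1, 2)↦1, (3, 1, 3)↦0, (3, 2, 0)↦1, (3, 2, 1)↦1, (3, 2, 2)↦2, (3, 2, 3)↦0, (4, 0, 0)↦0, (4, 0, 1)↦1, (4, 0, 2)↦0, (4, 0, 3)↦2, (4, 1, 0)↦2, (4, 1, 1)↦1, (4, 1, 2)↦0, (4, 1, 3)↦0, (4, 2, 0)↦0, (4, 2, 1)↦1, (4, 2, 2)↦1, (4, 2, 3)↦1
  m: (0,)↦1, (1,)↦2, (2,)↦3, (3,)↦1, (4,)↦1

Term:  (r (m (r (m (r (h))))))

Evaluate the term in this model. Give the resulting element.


value = 1

  h = 2
  (r (h)) = r(2,) = 1
  (m (r (h))) = m(1,) = 2
  (r (m (r (h)))) = r(2,) = 1
  (m (r (m (r (h))))) = m(1,) = 2
  (r (m (r (m (r (h)))))) = r(2,) = 1


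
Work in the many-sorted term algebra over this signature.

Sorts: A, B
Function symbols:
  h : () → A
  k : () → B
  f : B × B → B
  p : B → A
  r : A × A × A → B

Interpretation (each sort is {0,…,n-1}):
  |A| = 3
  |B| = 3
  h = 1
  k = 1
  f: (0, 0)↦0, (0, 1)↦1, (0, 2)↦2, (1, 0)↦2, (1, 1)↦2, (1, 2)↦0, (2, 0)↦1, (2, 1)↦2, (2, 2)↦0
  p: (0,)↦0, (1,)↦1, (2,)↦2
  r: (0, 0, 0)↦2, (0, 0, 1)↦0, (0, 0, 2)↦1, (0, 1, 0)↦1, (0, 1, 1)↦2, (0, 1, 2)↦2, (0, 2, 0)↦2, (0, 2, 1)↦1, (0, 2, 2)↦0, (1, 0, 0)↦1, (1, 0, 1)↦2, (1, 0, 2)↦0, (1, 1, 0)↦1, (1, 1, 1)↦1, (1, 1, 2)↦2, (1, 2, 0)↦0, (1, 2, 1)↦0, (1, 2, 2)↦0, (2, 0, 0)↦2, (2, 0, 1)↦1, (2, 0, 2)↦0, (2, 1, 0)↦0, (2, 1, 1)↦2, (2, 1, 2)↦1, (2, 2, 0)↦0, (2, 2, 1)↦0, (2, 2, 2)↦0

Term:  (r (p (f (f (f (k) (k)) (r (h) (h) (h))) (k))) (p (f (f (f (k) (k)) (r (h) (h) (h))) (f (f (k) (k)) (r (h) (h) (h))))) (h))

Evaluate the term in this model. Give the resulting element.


value = 1

  k = 1
  k = 1
  (f (k) (k)) = f(1, 1) = 2
  h = 1
  h = 1
  h = 1
  (r (h) (h) (h)) = r(1, 1, 1) = 1
  (f (f (k) (k)) (r (h) (h) (h))) = f(2, 1) = 2
  k = 1
  (f (f (f (k) (k)) (r (h) (h) (h))) (k)) = f(2, 1) = 2
  (p (f (f (f (k) (k)) (r (h) (h) (h))) (k))) = p(2,) = 2
  k = 1
  k = 1
  (f (k) (k)) = f(1, 1) = 2
  h = 1
  h = 1
  h = 1
  (r (h) (h) (h)) = r(1, 1, 1) = 1
  (f (f (k) (k)) (r (h) (h) (h))) = f(2, 1) = 2
  k = 1
  k = 1
  (f (k) (k)) = f(1, 1) = 2
  h = 1
  h = 1
  h = 1
  (r (h) (h) (h)) = r(1, 1, 1) = 1
  (f (f (k) (k)) (r (h) (h) (h))) = f(2, 1) = 2
  (f (f (f (k) (k)) (r (h) (h) (h))) (f (f (k) (k)) (r (h) (h) (h)))) = f(2, 2) = 0
  (p (f (f (f (k) (k)) (r (h) (h) (h))) (f (f (k) (k)) (r (h) (h) (h))))) = p(0,) = 0
  h = 1
  (r (p (f (f (f (k) (k)) (r (h) (h) (h))) (k))) (p (f (f (f (k) (k)) (r (h) (h) (h))) (f (f (k) (k)) (r (h) (h) (h))))) (h)) = r(2, 0, 1) = 1
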